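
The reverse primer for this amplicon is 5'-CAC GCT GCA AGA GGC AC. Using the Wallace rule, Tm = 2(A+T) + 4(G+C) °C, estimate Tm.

56°C

G=5, A=5, C=6, T=1
A+T = 6, G+C = 11
Tm = 2(6) + 4(11) = 12 + 44 = 56°C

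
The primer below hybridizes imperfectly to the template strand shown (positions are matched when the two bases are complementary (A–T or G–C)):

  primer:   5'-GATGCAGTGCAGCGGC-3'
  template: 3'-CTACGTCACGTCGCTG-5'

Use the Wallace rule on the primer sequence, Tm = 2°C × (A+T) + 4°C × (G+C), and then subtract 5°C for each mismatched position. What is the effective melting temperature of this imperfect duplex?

49°C

Primer base counts: A=3, T=2, G=7, C=4 → A+T=5, G+C=11
Perfect-match Tm = 2(5) + 4(11) = 10 + 44 = 54°C
Mismatches (positions where the bases are not complementary): 1 (at position 15)
Effective Tm = 54 − 1×5 = 54 − 5 = 49°C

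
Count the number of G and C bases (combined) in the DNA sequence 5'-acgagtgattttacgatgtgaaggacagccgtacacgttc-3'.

19

Scanning the sequence gives G=11, A=11, C=8, T=10.
G+C = 11 + 8 = 19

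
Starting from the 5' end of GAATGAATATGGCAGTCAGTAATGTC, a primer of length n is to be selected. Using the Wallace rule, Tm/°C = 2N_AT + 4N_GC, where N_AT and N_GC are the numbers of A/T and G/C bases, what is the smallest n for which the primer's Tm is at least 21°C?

n = 9

First 8 bases: GAATGAAT → Tm = 20°C (< 21°C)
First 9 bases: GAATGAATA → Tm = 22°C (≥ 21°C)
Since every base adds ≥2°C, Tm only increases with n, so the threshold is first crossed at n = 9.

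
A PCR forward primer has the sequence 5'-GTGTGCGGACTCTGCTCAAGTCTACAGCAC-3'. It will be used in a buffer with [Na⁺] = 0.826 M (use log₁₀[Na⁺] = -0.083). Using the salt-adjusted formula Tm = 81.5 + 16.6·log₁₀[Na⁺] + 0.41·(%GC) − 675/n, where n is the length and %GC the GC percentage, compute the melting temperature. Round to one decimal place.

Length n = 30. Counting bases: T=7, C=9, G=8, A=6
G+C = 17, so %GC = 17/30 × 100 = 56.667%
Salt term: 16.6 × (-0.083) = -1.378
GC term: 0.41 × 56.667 = 23.233; length term: −675/30 = −22.5
Tm = 81.5 + (-1.378) + 23.233 − 22.5 = 80.855 → 80.9°C

80.9°C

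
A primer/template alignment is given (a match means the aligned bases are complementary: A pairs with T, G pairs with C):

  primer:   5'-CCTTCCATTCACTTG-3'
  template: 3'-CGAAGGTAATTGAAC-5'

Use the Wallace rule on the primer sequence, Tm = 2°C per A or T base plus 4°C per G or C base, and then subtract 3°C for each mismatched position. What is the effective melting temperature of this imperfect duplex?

38°C

Primer base counts: A=2, T=6, G=1, C=6 → A+T=8, G+C=7
Perfect-match Tm = 2(8) + 4(7) = 16 + 28 = 44°C
Mismatches (positions where the bases are not complementary): 2 (at positions 1, 10)
Effective Tm = 44 − 2×3 = 44 − 6 = 38°C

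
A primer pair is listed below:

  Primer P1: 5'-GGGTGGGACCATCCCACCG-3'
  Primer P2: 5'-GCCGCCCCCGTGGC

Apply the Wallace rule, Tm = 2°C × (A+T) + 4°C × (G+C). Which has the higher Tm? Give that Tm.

Primer P1: A+T=5, G+C=14 → Tm = 2(5)+4(14) = 66°C
Primer P2: A+T=1, G+C=13 → Tm = 2(1)+4(13) = 54°C
66°C vs 54°C → primer P1 is higher.

Primer P1, 66°C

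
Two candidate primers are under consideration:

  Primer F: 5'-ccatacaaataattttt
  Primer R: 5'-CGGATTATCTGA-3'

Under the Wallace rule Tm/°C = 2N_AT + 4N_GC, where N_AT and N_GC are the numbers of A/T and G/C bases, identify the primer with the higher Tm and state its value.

Primer F: A+T=14, G+C=3 → Tm = 2(14)+4(3) = 40°C
Primer R: A+T=7, G+C=5 → Tm = 2(7)+4(5) = 34°C
40°C vs 34°C → primer F is higher.

Primer F, 40°C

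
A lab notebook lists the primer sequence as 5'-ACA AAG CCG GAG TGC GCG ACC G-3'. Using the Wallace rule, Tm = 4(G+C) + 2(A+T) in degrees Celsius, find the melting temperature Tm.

Scanning the sequence gives A=6, T=1, C=7, G=8.
A+T = 7, G+C = 15
Tm = 2(7) + 4(15) = 14 + 60 = 74°C

74°C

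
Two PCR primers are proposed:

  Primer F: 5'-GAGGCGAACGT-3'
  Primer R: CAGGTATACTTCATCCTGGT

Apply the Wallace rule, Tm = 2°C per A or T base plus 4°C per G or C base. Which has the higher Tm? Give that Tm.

Primer F: A+T=4, G+C=7 → Tm = 2(4)+4(7) = 36°C
Primer R: A+T=11, G+C=9 → Tm = 2(11)+4(9) = 58°C
36°C vs 58°C → primer R is higher.

Primer R, 58°C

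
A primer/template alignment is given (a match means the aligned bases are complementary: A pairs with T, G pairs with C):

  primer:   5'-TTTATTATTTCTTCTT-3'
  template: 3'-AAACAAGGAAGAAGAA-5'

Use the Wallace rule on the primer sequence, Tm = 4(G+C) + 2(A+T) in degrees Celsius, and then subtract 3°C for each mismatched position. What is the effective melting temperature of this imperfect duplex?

27°C

Primer base counts: A=2, T=12, G=0, C=2 → A+T=14, G+C=2
Perfect-match Tm = 2(14) + 4(2) = 28 + 8 = 36°C
Mismatches (positions where the bases are not complementary): 3 (at positions 4, 7, 8)
Effective Tm = 36 − 3×3 = 36 − 9 = 27°C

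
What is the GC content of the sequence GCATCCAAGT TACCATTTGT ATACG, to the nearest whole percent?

40%

Base counts: C=6, G=4, T=8, A=7
G+C = 4 + 6 = 10 out of 25 bases
%GC = 10/25 × 100 = 40% ≈ 40%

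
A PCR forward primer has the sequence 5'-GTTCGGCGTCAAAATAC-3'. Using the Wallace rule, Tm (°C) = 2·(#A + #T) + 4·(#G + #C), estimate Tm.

C=4, T=4, A=5, G=4
AT pairs contribute 9, GC pairs contribute 8.
Tm = 2(9) + 4(8) = 18 + 32 = 50°C

50°C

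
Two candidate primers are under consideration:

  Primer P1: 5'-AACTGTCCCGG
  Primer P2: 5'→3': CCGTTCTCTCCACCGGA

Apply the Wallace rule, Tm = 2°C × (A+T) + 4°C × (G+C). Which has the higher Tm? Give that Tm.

Primer P2, 56°C

Primer P1: A+T=4, G+C=7 → Tm = 2(4)+4(7) = 36°C
Primer P2: A+T=6, G+C=11 → Tm = 2(6)+4(11) = 56°C
36°C vs 56°C → primer P2 is higher.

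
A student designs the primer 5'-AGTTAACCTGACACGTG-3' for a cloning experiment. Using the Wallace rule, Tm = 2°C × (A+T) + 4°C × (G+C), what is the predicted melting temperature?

Base counts: A=5, C=4, T=4, G=4
A+T = 9, G+C = 8
Tm = 4·8 + 2·9 = 32 + 18 = 50°C

50°C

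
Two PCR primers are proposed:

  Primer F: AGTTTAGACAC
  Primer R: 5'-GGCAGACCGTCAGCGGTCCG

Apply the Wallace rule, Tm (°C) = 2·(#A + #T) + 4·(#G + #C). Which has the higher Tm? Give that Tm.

Primer F: A+T=7, G+C=4 → Tm = 2(7)+4(4) = 30°C
Primer R: A+T=5, G+C=15 → Tm = 2(5)+4(15) = 70°C
30°C vs 70°C → primer R is higher.

Primer R, 70°C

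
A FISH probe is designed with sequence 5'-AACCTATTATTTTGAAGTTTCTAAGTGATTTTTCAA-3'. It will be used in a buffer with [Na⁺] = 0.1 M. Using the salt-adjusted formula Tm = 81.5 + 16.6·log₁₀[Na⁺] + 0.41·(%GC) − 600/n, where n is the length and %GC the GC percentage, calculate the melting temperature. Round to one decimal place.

Length n = 36. Scanning the sequence gives T=17, A=11, G=4, C=4.
G+C = 8, so %GC = 8/36 × 100 = 22.222%
Salt term: 16.6 × (-1) = -16.6
GC term: 0.41 × 22.222 = 9.111; length term: −600/36 = −16.667
Tm = 81.5 + (-16.6) + 9.111 − 16.667 = 57.344 → 57.3°C

57.3°C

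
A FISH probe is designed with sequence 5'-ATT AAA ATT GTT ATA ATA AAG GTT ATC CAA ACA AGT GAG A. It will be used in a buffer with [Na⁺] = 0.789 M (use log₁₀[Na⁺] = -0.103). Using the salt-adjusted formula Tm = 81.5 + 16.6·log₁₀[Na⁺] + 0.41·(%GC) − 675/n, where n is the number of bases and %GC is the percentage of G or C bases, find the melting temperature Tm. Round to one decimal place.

Length n = 40. Base counts: C=3, A=19, G=6, T=12
G+C = 9, so %GC = 9/40 × 100 = 22.5%
Salt term: 16.6 × (-0.103) = -1.71
GC term: 0.41 × 22.5 = 9.225; length term: −675/40 = −16.875
Tm = 81.5 + (-1.71) + 9.225 − 16.875 = 72.14 → 72.1°C

72.1°C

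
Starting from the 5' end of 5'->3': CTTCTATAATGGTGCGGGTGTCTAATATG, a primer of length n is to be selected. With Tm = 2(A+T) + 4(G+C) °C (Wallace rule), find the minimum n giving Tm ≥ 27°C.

First 10 bases: CTTCTATAAT → Tm = 24°C (< 27°C)
First 11 bases: CTTCTATAATG → Tm = 28°C (≥ 27°C)
Each additional base adds 2°C (A/T) or 4°C (G/C), so Tm is non-decreasing in n; n = 11 is the first length to reach 27°C.

n = 11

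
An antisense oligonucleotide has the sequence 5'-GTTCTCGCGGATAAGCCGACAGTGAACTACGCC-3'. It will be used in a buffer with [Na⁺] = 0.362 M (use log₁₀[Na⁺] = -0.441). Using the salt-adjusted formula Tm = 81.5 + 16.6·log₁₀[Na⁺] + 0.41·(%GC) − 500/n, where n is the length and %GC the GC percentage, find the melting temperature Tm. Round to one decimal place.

82.6°C

Length n = 33. A=8, G=9, T=6, C=10
G+C = 19, so %GC = 19/33 × 100 = 57.576%
Salt term: 16.6 × (-0.441) = -7.321
GC term: 0.41 × 57.576 = 23.606; length term: −500/33 = −15.152
Tm = 81.5 + (-7.321) + 23.606 − 15.152 = 82.633 → 82.6°C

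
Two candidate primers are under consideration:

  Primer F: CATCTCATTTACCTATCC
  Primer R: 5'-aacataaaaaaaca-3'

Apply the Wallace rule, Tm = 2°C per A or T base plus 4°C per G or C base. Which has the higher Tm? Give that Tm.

Primer F, 50°C

Primer F: A+T=11, G+C=7 → Tm = 2(11)+4(7) = 50°C
Primer R: A+T=12, G+C=2 → Tm = 2(12)+4(2) = 32°C
50°C vs 32°C → primer F is higher.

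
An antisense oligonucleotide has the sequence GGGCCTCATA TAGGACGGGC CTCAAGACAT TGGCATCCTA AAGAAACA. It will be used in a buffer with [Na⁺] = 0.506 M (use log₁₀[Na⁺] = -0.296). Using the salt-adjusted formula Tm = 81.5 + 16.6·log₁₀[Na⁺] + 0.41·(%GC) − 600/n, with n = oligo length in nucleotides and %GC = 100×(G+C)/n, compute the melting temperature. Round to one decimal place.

84.6°C

Length n = 48. Counting bases: A=16, C=12, T=8, G=12
G+C = 24, so %GC = 24/48 × 100 = 50%
Salt term: 16.6 × (-0.296) = -4.914
GC term: 0.41 × 50 = 20.5; length term: −600/48 = −12.5
Tm = 81.5 + (-4.914) + 20.5 − 12.5 = 84.586 → 84.6°C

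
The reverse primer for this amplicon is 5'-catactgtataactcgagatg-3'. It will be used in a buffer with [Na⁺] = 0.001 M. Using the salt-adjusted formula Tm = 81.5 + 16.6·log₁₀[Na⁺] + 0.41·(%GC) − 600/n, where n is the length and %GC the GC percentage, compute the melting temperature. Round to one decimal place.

18.7°C

Length n = 21. Counting bases: C=4, A=7, T=6, G=4
G+C = 8, so %GC = 8/21 × 100 = 38.095%
Salt term: 16.6 × (-3) = -49.8
GC term: 0.41 × 38.095 = 15.619; length term: −600/21 = −28.571
Tm = 81.5 + (-49.8) + 15.619 − 28.571 = 18.748 → 18.7°C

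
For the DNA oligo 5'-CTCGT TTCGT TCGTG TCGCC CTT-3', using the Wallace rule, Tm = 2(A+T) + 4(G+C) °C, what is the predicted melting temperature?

Counting bases: A=0, T=10, G=5, C=8
A+T = 10, G+C = 13
Tm = 4·13 + 2·10 = 52 + 20 = 72°C

72°C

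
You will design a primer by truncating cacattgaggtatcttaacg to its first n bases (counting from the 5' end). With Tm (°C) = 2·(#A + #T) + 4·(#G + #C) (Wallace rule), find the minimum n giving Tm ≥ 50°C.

First 18 bases: CACATTGAGGTATCTTAA → Tm = 48°C (< 50°C)
First 19 bases: CACATTGAGGTATCTTAAC → Tm = 52°C (≥ 50°C)
Since every base adds ≥2°C, Tm only increases with n, so the threshold is first crossed at n = 19.

n = 19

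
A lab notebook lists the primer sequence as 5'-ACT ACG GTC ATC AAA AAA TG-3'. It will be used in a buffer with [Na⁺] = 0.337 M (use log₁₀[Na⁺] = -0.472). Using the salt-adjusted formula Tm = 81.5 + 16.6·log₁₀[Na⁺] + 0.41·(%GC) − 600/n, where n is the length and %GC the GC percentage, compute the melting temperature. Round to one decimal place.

58.0°C

Length n = 20. Base counts: G=3, A=9, C=4, T=4
G+C = 7, so %GC = 7/20 × 100 = 35%
Salt term: 16.6 × (-0.472) = -7.835
GC term: 0.41 × 35 = 14.35; length term: −600/20 = −30
Tm = 81.5 + (-7.835) + 14.35 − 30 = 58.015 → 58.0°C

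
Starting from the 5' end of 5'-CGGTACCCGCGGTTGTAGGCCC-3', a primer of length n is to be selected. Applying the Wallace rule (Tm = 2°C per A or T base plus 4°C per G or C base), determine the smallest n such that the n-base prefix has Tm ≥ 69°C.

First 20 bases: CGGTACCCGCGGTTGTAGGC → Tm = 68°C (< 69°C)
First 21 bases: CGGTACCCGCGGTTGTAGGCC → Tm = 72°C (≥ 69°C)
Each additional base adds 2°C (A/T) or 4°C (G/C), so Tm is non-decreasing in n; n = 21 is the first length to reach 69°C.

n = 21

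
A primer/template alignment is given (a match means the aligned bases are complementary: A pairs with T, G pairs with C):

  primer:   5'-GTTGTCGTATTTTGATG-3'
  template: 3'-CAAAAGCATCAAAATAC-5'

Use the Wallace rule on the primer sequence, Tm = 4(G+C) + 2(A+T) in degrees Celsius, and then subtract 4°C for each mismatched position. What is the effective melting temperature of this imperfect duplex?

Primer base counts: A=2, T=9, G=5, C=1 → A+T=11, G+C=6
Perfect-match Tm = 2(11) + 4(6) = 22 + 24 = 46°C
Mismatches (positions where the bases are not complementary): 3 (at positions 4, 10, 14)
Effective Tm = 46 − 3×4 = 46 − 12 = 34°C

34°C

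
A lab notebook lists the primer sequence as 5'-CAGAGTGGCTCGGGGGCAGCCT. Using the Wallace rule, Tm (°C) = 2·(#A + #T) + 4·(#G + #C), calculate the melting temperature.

76°C

Base counts: G=10, C=6, A=3, T=3
A+T = 6, G+C = 16
Tm = 4·16 + 2·6 = 64 + 12 = 76°C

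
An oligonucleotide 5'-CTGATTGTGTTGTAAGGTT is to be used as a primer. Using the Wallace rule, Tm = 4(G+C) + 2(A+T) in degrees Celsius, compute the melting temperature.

A=3, G=6, C=1, T=9
So N_AT = 12 and N_GC = 7.
Tm = 4·7 + 2·12 = 28 + 24 = 52°C

52°C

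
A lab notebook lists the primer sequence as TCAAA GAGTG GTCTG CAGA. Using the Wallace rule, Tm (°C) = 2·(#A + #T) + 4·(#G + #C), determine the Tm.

Scanning the sequence gives A=6, G=6, T=4, C=3.
A+T = 10, G+C = 9
Tm = 4·9 + 2·10 = 36 + 20 = 56°C

56°C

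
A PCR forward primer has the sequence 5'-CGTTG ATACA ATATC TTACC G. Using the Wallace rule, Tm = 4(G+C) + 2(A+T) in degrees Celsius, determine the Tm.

58°C

Scanning the sequence gives T=7, C=5, G=3, A=6.
So N_AT = 13 and N_GC = 8.
Tm = 2(13) + 4(8) = 26 + 32 = 58°C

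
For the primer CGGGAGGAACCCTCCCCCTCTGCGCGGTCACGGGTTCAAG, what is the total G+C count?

28

Base counts: C=15, A=6, G=13, T=6
Total G or C: 13 + 15 = 28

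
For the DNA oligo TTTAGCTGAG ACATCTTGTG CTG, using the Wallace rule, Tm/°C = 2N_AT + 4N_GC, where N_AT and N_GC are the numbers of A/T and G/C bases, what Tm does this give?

Counting bases: C=4, G=6, A=4, T=9
AT pairs contribute 13, GC pairs contribute 10.
Tm = 2×13 + 4×10 = 66°C

66°C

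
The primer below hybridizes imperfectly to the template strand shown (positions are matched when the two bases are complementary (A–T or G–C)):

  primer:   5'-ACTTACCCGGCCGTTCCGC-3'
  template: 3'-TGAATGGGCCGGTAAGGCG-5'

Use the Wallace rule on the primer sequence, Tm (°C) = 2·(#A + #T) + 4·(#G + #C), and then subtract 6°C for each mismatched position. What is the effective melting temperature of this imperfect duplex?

Primer base counts: A=2, T=4, G=4, C=9 → A+T=6, G+C=13
Perfect-match Tm = 2(6) + 4(13) = 12 + 52 = 64°C
Mismatches (positions where the bases are not complementary): 1 (at position 13)
Effective Tm = 64 − 1×6 = 64 − 6 = 58°C

58°C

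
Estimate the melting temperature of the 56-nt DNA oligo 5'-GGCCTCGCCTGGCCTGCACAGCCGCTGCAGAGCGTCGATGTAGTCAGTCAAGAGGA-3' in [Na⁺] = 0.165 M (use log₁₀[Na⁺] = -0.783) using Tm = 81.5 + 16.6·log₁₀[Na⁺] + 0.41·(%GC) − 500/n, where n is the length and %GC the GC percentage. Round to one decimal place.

85.9°C

Length n = 56. Scanning the sequence gives C=17, A=11, T=9, G=19.
G+C = 36, so %GC = 36/56 × 100 = 64.286%
Salt term: 16.6 × (-0.783) = -12.998
GC term: 0.41 × 64.286 = 26.357; length term: −500/56 = −8.929
Tm = 81.5 + (-12.998) + 26.357 − 8.929 = 85.93 → 85.9°C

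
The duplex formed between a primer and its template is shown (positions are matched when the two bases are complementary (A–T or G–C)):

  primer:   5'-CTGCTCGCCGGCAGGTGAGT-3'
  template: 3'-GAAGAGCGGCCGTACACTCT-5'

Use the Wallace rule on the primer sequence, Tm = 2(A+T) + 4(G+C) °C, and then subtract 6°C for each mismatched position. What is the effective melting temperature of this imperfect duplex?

50°C

Primer base counts: A=2, T=4, G=8, C=6 → A+T=6, G+C=14
Perfect-match Tm = 2(6) + 4(14) = 12 + 56 = 68°C
Mismatches (positions where the bases are not complementary): 3 (at positions 3, 14, 20)
Effective Tm = 68 − 3×6 = 68 − 18 = 50°C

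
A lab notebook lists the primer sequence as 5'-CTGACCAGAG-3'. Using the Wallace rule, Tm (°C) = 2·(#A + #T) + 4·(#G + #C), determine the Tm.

32°C

Counting bases: C=3, A=3, G=3, T=1
AT pairs contribute 4, GC pairs contribute 6.
Tm = 4·6 + 2·4 = 24 + 8 = 32°C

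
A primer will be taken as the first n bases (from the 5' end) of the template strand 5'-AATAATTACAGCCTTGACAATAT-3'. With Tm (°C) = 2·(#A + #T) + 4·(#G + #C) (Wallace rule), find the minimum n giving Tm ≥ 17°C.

First 8 bases: AATAATTA → Tm = 16°C (< 17°C)
First 9 bases: AATAATTAC → Tm = 20°C (≥ 17°C)
Since every base adds ≥2°C, Tm only increases with n, so the threshold is first crossed at n = 9.

n = 9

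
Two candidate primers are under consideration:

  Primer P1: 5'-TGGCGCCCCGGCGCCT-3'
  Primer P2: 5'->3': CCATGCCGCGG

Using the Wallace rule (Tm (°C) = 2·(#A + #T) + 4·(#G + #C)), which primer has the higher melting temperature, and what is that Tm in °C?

Primer P1: A+T=2, G+C=14 → Tm = 2(2)+4(14) = 60°C
Primer P2: A+T=2, G+C=9 → Tm = 2(2)+4(9) = 40°C
60°C vs 40°C → primer P1 is higher.

Primer P1, 60°C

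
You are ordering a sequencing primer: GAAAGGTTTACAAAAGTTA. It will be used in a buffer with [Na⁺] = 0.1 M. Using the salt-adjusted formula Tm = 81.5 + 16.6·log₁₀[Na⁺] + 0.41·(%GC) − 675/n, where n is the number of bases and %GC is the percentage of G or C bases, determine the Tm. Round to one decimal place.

Length n = 19. Counting bases: T=5, G=4, C=1, A=9
G+C = 5, so %GC = 5/19 × 100 = 26.316%
Salt term: 16.6 × (-1) = -16.6
GC term: 0.41 × 26.316 = 10.79; length term: −675/19 = −35.526
Tm = 81.5 + (-16.6) + 10.79 − 35.526 = 40.164 → 40.2°C

40.2°C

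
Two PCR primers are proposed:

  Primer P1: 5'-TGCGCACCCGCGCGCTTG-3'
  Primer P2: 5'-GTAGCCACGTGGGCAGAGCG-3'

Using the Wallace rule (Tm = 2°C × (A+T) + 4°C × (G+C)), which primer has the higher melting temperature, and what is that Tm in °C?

Primer P1: A+T=4, G+C=14 → Tm = 2(4)+4(14) = 64°C
Primer P2: A+T=6, G+C=14 → Tm = 2(6)+4(14) = 68°C
64°C vs 68°C → primer P2 is higher.

Primer P2, 68°C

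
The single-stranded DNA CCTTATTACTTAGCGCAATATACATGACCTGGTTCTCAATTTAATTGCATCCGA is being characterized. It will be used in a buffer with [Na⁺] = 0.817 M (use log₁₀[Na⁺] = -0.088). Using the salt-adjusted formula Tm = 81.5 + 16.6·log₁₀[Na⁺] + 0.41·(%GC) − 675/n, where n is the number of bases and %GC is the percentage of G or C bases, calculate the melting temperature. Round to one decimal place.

82.7°C

Length n = 54. A=15, T=19, C=13, G=7
G+C = 20, so %GC = 20/54 × 100 = 37.037%
Salt term: 16.6 × (-0.088) = -1.461
GC term: 0.41 × 37.037 = 15.185; length term: −675/54 = −12.5
Tm = 81.5 + (-1.461) + 15.185 − 12.5 = 82.724 → 82.7°C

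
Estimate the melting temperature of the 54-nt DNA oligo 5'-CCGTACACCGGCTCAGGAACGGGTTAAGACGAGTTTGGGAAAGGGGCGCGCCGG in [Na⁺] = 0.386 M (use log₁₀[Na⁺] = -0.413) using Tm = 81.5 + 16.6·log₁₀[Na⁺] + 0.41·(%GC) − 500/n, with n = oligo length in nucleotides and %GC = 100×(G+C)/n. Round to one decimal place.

Length n = 54. Base counts: T=7, C=13, G=22, A=12
G+C = 35, so %GC = 35/54 × 100 = 64.815%
Salt term: 16.6 × (-0.413) = -6.856
GC term: 0.41 × 64.815 = 26.574; length term: −500/54 = −9.259
Tm = 81.5 + (-6.856) + 26.574 − 9.259 = 91.959 → 92.0°C

92.0°C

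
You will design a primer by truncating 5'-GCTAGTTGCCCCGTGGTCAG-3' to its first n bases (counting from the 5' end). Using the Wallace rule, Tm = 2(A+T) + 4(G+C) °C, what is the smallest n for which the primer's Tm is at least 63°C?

n = 20

First 19 bases: GCTAGTTGCCCCGTGGTCA → Tm = 62°C (< 63°C)
First 20 bases: GCTAGTTGCCCCGTGGTCAG → Tm = 66°C (≥ 63°C)
Each additional base adds 2°C (A/T) or 4°C (G/C), so Tm is non-decreasing in n; n = 20 is the first length to reach 63°C.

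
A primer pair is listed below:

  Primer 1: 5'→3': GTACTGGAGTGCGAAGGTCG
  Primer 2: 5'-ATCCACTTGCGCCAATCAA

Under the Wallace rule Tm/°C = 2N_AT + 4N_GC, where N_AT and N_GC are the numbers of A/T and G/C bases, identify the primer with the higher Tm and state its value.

Primer 1, 64°C

Primer 1: A+T=8, G+C=12 → Tm = 2(8)+4(12) = 64°C
Primer 2: A+T=10, G+C=9 → Tm = 2(10)+4(9) = 56°C
64°C vs 56°C → primer 1 is higher.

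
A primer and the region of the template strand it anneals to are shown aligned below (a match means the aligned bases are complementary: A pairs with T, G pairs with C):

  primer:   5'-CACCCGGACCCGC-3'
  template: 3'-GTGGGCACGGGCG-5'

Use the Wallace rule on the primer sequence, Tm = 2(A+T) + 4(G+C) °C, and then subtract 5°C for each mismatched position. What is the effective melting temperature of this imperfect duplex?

Primer base counts: A=2, T=0, G=3, C=8 → A+T=2, G+C=11
Perfect-match Tm = 2(2) + 4(11) = 4 + 44 = 48°C
Mismatches (positions where the bases are not complementary): 2 (at positions 7, 8)
Effective Tm = 48 − 2×5 = 48 − 10 = 38°C

38°C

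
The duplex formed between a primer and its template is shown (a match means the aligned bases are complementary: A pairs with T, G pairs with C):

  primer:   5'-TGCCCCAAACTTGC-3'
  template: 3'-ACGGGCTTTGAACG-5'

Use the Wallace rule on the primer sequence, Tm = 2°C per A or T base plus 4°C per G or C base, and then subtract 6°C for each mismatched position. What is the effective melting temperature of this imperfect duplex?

38°C

Primer base counts: A=3, T=3, G=2, C=6 → A+T=6, G+C=8
Perfect-match Tm = 2(6) + 4(8) = 12 + 32 = 44°C
Mismatches (positions where the bases are not complementary): 1 (at position 6)
Effective Tm = 44 − 1×6 = 44 − 6 = 38°C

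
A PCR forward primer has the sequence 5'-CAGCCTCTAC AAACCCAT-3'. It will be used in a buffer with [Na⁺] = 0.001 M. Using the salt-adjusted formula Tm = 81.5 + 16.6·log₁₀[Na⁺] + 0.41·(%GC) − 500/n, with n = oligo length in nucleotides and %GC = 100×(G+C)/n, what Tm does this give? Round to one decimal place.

Length n = 18. Scanning the sequence gives A=6, C=8, G=1, T=3.
G+C = 9, so %GC = 9/18 × 100 = 50%
Salt term: 16.6 × (-3) = -49.8
GC term: 0.41 × 50 = 20.5; length term: −500/18 = −27.778
Tm = 81.5 + (-49.8) + 20.5 − 27.778 = 24.422 → 24.4°C

24.4°C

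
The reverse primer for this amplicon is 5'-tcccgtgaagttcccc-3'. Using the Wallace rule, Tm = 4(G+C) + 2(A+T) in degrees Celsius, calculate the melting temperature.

52°C

Base counts: A=2, C=7, G=3, T=4
So N_AT = 6 and N_GC = 10.
Tm = 2×6 + 4×10 = 52°C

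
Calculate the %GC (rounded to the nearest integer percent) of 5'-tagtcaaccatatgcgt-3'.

Base counts: G=3, C=4, T=5, A=5
G+C = 3 + 4 = 7 out of 17 bases
%GC = 7/17 × 100 = 41.18% ≈ 41%

41%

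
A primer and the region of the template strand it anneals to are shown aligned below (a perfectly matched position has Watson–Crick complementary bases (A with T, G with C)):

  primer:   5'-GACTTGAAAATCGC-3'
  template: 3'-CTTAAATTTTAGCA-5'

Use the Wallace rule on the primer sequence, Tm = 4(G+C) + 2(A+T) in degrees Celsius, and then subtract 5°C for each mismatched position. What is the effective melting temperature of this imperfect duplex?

25°C

Primer base counts: A=5, T=3, G=3, C=3 → A+T=8, G+C=6
Perfect-match Tm = 2(8) + 4(6) = 16 + 24 = 40°C
Mismatches (positions where the bases are not complementary): 3 (at positions 3, 6, 14)
Effective Tm = 40 − 3×5 = 40 − 15 = 25°C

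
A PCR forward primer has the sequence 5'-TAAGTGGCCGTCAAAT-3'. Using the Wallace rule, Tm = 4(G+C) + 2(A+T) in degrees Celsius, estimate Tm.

Base counts: T=4, C=3, A=5, G=4
AT pairs contribute 9, GC pairs contribute 7.
Tm = 2(9) + 4(7) = 18 + 28 = 46°C

46°C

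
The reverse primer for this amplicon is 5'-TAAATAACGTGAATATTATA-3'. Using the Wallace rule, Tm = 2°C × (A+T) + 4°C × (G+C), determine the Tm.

C=1, G=2, A=10, T=7
AT pairs contribute 17, GC pairs contribute 3.
Tm = 2(17) + 4(3) = 34 + 12 = 46°C

46°C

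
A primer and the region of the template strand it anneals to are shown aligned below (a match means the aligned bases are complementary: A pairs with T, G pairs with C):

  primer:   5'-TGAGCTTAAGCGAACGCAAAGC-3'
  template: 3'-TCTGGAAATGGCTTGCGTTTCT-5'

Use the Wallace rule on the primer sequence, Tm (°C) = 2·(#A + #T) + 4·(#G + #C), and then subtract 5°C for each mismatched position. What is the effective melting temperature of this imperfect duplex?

Primer base counts: A=8, T=3, G=6, C=5 → A+T=11, G+C=11
Perfect-match Tm = 2(11) + 4(11) = 22 + 44 = 66°C
Mismatches (positions where the bases are not complementary): 5 (at positions 1, 4, 8, 10, 22)
Effective Tm = 66 − 5×5 = 66 − 25 = 41°C

41°C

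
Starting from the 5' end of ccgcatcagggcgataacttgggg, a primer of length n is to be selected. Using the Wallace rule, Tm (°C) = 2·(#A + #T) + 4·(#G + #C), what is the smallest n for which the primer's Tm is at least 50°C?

n = 15

First 14 bases: CCGCATCAGGGCGA → Tm = 48°C (< 50°C)
First 15 bases: CCGCATCAGGGCGAT → Tm = 50°C (≥ 50°C)
Since every base adds ≥2°C, Tm only increases with n, so the threshold is first crossed at n = 15.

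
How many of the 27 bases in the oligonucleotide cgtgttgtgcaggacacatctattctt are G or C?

Counting bases: T=10, G=6, C=6, A=5
Total G or C: 6 + 6 = 12

12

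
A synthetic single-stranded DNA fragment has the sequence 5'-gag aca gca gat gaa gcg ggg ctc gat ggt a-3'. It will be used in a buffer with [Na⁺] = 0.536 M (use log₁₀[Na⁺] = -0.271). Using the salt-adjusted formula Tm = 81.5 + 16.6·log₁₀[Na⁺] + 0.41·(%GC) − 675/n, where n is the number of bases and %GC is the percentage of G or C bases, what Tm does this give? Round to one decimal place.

Length n = 31. Counting bases: G=13, T=4, A=9, C=5
G+C = 18, so %GC = 18/31 × 100 = 58.065%
Salt term: 16.6 × (-0.271) = -4.499
GC term: 0.41 × 58.065 = 23.807; length term: −675/31 = −21.774
Tm = 81.5 + (-4.499) + 23.807 − 21.774 = 79.034 → 79.0°C

79.0°C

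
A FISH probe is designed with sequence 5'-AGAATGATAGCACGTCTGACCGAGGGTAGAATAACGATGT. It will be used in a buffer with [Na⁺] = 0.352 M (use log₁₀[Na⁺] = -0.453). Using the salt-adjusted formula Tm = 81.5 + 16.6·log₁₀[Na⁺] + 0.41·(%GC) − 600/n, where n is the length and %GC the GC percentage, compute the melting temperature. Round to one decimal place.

77.4°C

Length n = 40. C=6, G=12, T=8, A=14
G+C = 18, so %GC = 18/40 × 100 = 45%
Salt term: 16.6 × (-0.453) = -7.52
GC term: 0.41 × 45 = 18.45; length term: −600/40 = −15
Tm = 81.5 + (-7.52) + 18.45 − 15 = 77.43 → 77.4°C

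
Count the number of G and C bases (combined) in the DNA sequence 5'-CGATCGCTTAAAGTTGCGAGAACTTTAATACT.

A=10, T=10, G=6, C=6
Total G or C: 6 + 6 = 12

12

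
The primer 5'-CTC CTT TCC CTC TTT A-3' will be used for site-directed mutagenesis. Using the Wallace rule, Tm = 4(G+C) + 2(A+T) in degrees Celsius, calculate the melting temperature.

Scanning the sequence gives A=1, G=0, C=7, T=8.
So N_AT = 9 and N_GC = 7.
Tm = 2(9) + 4(7) = 18 + 28 = 46°C

46°C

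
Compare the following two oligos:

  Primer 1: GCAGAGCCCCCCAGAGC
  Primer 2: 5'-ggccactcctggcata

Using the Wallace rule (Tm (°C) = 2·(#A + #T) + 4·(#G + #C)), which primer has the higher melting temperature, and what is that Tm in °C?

Primer 1: A+T=4, G+C=13 → Tm = 2(4)+4(13) = 60°C
Primer 2: A+T=6, G+C=10 → Tm = 2(6)+4(10) = 52°C
60°C vs 52°C → primer 1 is higher.

Primer 1, 60°C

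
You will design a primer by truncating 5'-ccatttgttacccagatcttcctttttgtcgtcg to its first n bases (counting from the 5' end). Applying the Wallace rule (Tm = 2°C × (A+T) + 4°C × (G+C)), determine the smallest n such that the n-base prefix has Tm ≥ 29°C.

n = 11

First 10 bases: CCATTTGTTA → Tm = 26°C (< 29°C)
First 11 bases: CCATTTGTTAC → Tm = 30°C (≥ 29°C)
Each additional base adds 2°C (A/T) or 4°C (G/C), so Tm is non-decreasing in n; n = 11 is the first length to reach 29°C.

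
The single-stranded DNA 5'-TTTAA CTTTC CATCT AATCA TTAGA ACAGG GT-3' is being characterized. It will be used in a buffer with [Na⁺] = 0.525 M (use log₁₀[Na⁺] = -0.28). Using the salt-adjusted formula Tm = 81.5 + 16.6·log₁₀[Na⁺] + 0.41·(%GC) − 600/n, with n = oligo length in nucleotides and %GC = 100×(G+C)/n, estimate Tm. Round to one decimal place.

70.9°C

Length n = 32. Base counts: A=10, T=12, C=6, G=4
G+C = 10, so %GC = 10/32 × 100 = 31.25%
Salt term: 16.6 × (-0.28) = -4.648
GC term: 0.41 × 31.25 = 12.812; length term: −600/32 = −18.75
Tm = 81.5 + (-4.648) + 12.812 − 18.75 = 70.914 → 70.9°C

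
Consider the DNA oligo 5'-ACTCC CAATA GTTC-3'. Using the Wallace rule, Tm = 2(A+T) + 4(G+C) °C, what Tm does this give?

Counting bases: G=1, C=5, T=4, A=4
AT pairs contribute 8, GC pairs contribute 6.
Tm = 2×8 + 4×6 = 40°C

40°C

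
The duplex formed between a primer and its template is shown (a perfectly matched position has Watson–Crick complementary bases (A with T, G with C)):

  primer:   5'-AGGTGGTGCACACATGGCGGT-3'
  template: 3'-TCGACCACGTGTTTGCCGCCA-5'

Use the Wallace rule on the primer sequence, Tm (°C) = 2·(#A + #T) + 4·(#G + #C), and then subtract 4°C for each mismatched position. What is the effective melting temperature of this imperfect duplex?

Primer base counts: A=4, T=4, G=9, C=4 → A+T=8, G+C=13
Perfect-match Tm = 2(8) + 4(13) = 16 + 52 = 68°C
Mismatches (positions where the bases are not complementary): 3 (at positions 3, 13, 15)
Effective Tm = 68 − 3×4 = 68 − 12 = 56°C

56°C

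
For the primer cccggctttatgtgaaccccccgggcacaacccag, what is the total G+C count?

Counting bases: T=5, C=15, G=8, A=7
G+C = 8 + 15 = 23

23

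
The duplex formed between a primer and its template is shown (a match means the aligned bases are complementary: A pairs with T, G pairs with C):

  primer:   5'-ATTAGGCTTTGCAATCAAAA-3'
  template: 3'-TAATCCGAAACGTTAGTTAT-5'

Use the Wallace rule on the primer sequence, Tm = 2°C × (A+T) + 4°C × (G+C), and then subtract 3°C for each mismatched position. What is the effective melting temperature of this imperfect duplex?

49°C

Primer base counts: A=8, T=6, G=3, C=3 → A+T=14, G+C=6
Perfect-match Tm = 2(14) + 4(6) = 28 + 24 = 52°C
Mismatches (positions where the bases are not complementary): 1 (at position 19)
Effective Tm = 52 − 1×3 = 52 − 3 = 49°C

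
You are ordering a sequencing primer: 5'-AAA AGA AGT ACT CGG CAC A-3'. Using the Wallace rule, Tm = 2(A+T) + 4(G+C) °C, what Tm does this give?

54°C

C=4, G=4, T=2, A=9
A+T = 11, G+C = 8
Tm = 2×11 + 4×8 = 54°C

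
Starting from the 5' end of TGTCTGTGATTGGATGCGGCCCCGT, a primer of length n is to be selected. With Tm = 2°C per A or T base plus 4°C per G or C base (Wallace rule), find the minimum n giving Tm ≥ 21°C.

n = 8

First 7 bases: TGTCTGT → Tm = 20°C (< 21°C)
First 8 bases: TGTCTGTG → Tm = 24°C (≥ 21°C)
Each additional base adds 2°C (A/T) or 4°C (G/C), so Tm is non-decreasing in n; n = 8 is the first length to reach 21°C.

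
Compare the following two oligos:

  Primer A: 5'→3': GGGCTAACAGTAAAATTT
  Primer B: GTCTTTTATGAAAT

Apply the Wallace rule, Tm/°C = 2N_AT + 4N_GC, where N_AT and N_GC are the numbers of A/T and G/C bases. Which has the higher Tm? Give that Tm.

Primer A: A+T=12, G+C=6 → Tm = 2(12)+4(6) = 48°C
Primer B: A+T=11, G+C=3 → Tm = 2(11)+4(3) = 34°C
48°C vs 34°C → primer A is higher.

Primer A, 48°C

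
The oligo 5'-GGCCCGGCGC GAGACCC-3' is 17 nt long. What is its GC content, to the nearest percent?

88%

C=8, G=7, A=2, T=0
G+C = 7 + 8 = 15 out of 17 bases
%GC = 15/17 × 100 = 88.24% ≈ 88%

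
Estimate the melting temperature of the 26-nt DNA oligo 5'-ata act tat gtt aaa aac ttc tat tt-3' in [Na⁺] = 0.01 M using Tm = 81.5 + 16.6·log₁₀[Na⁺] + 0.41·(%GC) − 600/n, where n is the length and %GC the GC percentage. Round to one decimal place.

31.5°C

Length n = 26. Base counts: G=1, A=10, C=3, T=12
G+C = 4, so %GC = 4/26 × 100 = 15.385%
Salt term: 16.6 × (-2) = -33.2
GC term: 0.41 × 15.385 = 6.308; length term: −600/26 = −23.077
Tm = 81.5 + (-33.2) + 6.308 − 23.077 = 31.531 → 31.5°C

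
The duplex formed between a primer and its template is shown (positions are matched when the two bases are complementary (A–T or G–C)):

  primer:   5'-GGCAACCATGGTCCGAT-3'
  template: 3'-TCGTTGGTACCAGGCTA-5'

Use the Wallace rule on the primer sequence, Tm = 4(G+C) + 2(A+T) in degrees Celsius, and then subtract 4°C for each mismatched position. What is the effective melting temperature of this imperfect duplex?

50°C

Primer base counts: A=4, T=3, G=5, C=5 → A+T=7, G+C=10
Perfect-match Tm = 2(7) + 4(10) = 14 + 40 = 54°C
Mismatches (positions where the bases are not complementary): 1 (at position 1)
Effective Tm = 54 − 1×4 = 54 − 4 = 50°C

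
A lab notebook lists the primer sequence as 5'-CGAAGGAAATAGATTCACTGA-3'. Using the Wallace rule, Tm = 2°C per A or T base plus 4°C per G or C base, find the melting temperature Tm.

Scanning the sequence gives G=5, A=9, C=3, T=4.
So N_AT = 13 and N_GC = 8.
Tm = 2(13) + 4(8) = 26 + 32 = 58°C

58°C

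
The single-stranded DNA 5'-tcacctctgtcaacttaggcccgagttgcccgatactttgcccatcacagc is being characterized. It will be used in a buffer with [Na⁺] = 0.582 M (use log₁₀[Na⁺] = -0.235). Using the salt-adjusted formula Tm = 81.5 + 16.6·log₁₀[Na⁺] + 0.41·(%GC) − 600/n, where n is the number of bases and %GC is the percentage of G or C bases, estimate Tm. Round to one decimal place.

Length n = 51. Counting bases: A=10, T=13, G=9, C=19
G+C = 28, so %GC = 28/51 × 100 = 54.902%
Salt term: 16.6 × (-0.235) = -3.901
GC term: 0.41 × 54.902 = 22.51; length term: −600/51 = −11.765
Tm = 81.5 + (-3.901) + 22.51 − 11.765 = 88.344 → 88.3°C

88.3°C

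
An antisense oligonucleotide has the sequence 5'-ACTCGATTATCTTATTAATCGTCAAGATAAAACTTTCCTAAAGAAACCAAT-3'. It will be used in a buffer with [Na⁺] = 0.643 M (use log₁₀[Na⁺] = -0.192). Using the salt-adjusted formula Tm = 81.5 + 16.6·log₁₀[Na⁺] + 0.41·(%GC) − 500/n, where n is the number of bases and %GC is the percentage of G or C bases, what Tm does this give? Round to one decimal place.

Length n = 51. Base counts: T=16, C=10, G=4, A=21
G+C = 14, so %GC = 14/51 × 100 = 27.451%
Salt term: 16.6 × (-0.192) = -3.187
GC term: 0.41 × 27.451 = 11.255; length term: −500/51 = −9.804
Tm = 81.5 + (-3.187) + 11.255 − 9.804 = 79.764 → 79.8°C

79.8°C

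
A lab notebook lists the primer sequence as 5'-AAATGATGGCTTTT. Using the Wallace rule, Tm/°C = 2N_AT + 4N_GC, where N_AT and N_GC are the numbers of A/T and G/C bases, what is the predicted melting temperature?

36°C

Scanning the sequence gives A=4, C=1, G=3, T=6.
So N_AT = 10 and N_GC = 4.
Tm = 2(10) + 4(4) = 20 + 16 = 36°C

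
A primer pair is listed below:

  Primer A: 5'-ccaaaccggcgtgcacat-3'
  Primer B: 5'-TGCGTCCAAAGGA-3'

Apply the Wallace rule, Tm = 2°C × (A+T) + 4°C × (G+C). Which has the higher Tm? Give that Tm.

Primer A: A+T=7, G+C=11 → Tm = 2(7)+4(11) = 58°C
Primer B: A+T=6, G+C=7 → Tm = 2(6)+4(7) = 40°C
58°C vs 40°C → primer A is higher.

Primer A, 58°C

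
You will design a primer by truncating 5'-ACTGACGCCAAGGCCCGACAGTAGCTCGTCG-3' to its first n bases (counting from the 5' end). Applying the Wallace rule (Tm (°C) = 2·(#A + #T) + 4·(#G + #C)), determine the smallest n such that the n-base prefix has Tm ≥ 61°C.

First 18 bases: ACTGACGCCAAGGCCCGA → Tm = 60°C (< 61°C)
First 19 bases: ACTGACGCCAAGGCCCGAC → Tm = 64°C (≥ 61°C)
Since every base adds ≥2°C, Tm only increases with n, so the threshold is first crossed at n = 19.

n = 19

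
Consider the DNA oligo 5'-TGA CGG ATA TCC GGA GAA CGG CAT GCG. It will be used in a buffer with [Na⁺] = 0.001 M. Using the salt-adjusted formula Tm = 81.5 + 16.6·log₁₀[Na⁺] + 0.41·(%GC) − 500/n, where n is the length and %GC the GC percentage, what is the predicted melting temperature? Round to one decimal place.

37.5°C

Length n = 27. C=6, A=7, G=10, T=4
G+C = 16, so %GC = 16/27 × 100 = 59.259%
Salt term: 16.6 × (-3) = -49.8
GC term: 0.41 × 59.259 = 24.296; length term: −500/27 = −18.519
Tm = 81.5 + (-49.8) + 24.296 − 18.519 = 37.477 → 37.5°C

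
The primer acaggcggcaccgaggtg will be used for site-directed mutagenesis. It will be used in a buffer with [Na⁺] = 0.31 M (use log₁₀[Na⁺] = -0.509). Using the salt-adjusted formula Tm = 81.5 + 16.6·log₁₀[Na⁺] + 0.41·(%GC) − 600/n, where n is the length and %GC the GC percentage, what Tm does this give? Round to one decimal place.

69.3°C

Length n = 18. Counting bases: C=5, A=4, T=1, G=8
G+C = 13, so %GC = 13/18 × 100 = 72.222%
Salt term: 16.6 × (-0.509) = -8.449
GC term: 0.41 × 72.222 = 29.611; length term: −600/18 = −33.333
Tm = 81.5 + (-8.449) + 29.611 − 33.333 = 69.329 → 69.3°C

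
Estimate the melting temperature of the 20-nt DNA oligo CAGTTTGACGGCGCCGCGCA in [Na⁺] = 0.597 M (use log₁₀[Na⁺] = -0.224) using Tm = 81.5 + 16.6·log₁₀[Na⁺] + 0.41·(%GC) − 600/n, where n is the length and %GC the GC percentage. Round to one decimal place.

76.5°C

Length n = 20. Base counts: G=7, C=7, A=3, T=3
G+C = 14, so %GC = 14/20 × 100 = 70%
Salt term: 16.6 × (-0.224) = -3.718
GC term: 0.41 × 70 = 28.7; length term: −600/20 = −30
Tm = 81.5 + (-3.718) + 28.7 − 30 = 76.482 → 76.5°C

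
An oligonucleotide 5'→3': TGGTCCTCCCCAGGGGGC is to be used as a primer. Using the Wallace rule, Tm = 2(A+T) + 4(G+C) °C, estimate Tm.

Scanning the sequence gives G=7, T=3, C=7, A=1.
AT pairs contribute 4, GC pairs contribute 14.
Tm = 2×4 + 4×14 = 64°C

64°C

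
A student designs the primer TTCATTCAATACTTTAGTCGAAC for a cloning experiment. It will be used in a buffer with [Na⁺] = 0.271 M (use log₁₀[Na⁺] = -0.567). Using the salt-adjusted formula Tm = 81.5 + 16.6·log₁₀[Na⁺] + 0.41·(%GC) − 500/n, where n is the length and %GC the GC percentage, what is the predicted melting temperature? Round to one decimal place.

62.8°C

Length n = 23. Counting bases: C=5, T=9, G=2, A=7
G+C = 7, so %GC = 7/23 × 100 = 30.435%
Salt term: 16.6 × (-0.567) = -9.412
GC term: 0.41 × 30.435 = 12.478; length term: −500/23 = −21.739
Tm = 81.5 + (-9.412) + 12.478 − 21.739 = 62.827 → 62.8°C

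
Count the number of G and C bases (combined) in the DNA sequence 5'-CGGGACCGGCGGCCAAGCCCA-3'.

G=8, T=0, C=9, A=4
G+C = 8 + 9 = 17

17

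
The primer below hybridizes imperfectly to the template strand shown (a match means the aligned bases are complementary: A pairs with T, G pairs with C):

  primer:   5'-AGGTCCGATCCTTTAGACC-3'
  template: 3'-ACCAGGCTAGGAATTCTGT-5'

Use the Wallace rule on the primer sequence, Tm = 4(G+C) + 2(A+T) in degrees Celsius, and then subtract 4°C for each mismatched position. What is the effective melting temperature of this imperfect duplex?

46°C

Primer base counts: A=4, T=5, G=4, C=6 → A+T=9, G+C=10
Perfect-match Tm = 2(9) + 4(10) = 18 + 40 = 58°C
Mismatches (positions where the bases are not complementary): 3 (at positions 1, 14, 19)
Effective Tm = 58 − 3×4 = 58 − 12 = 46°C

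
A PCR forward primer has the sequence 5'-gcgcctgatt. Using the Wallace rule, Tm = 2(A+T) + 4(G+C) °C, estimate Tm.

G=3, T=3, C=3, A=1
A+T = 4, G+C = 6
Tm = 4·6 + 2·4 = 24 + 8 = 32°C

32°C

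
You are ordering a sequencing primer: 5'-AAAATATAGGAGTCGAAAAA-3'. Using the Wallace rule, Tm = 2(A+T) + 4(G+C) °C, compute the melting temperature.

50°C

Counting bases: C=1, T=3, G=4, A=12
A+T = 15, G+C = 5
Tm = 2×15 + 4×5 = 50°C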